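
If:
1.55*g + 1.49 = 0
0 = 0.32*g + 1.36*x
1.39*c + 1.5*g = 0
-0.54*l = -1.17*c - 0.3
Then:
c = 1.04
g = -0.96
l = 2.80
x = 0.23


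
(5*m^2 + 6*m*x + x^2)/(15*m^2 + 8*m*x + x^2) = (m + x)/(3*m + x)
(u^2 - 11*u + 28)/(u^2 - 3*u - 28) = (u - 4)/(u + 4)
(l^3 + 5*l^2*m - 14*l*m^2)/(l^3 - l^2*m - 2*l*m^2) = (l + 7*m)/(l + m)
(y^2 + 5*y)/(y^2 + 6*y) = (y + 5)/(y + 6)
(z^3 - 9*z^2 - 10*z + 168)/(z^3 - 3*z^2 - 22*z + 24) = (z - 7)/(z - 1)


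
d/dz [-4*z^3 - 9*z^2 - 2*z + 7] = -12*z^2 - 18*z - 2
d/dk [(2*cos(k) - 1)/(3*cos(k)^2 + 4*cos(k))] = 2*(-2*sin(k)^3/cos(k)^2 + sin(k) - 3*tan(k))/(3*cos(k) + 4)^2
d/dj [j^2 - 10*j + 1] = 2*j - 10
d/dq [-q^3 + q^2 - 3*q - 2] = -3*q^2 + 2*q - 3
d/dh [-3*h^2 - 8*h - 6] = -6*h - 8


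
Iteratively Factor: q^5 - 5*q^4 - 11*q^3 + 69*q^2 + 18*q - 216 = (q - 3)*(q^4 - 2*q^3 - 17*q^2 + 18*q + 72) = (q - 3)*(q + 3)*(q^3 - 5*q^2 - 2*q + 24) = (q - 3)*(q + 2)*(q + 3)*(q^2 - 7*q + 12) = (q - 3)^2*(q + 2)*(q + 3)*(q - 4)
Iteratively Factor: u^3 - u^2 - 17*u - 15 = (u - 5)*(u^2 + 4*u + 3) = (u - 5)*(u + 3)*(u + 1)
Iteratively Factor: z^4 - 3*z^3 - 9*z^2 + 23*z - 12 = (z - 1)*(z^3 - 2*z^2 - 11*z + 12) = (z - 4)*(z - 1)*(z^2 + 2*z - 3) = (z - 4)*(z - 1)*(z + 3)*(z - 1)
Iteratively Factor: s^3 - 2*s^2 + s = (s - 1)*(s^2 - s) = (s - 1)^2*(s)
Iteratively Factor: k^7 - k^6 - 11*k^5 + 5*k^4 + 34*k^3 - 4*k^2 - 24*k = (k + 2)*(k^6 - 3*k^5 - 5*k^4 + 15*k^3 + 4*k^2 - 12*k) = (k - 3)*(k + 2)*(k^5 - 5*k^3 + 4*k) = (k - 3)*(k - 2)*(k + 2)*(k^4 + 2*k^3 - k^2 - 2*k) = (k - 3)*(k - 2)*(k - 1)*(k + 2)*(k^3 + 3*k^2 + 2*k) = k*(k - 3)*(k - 2)*(k - 1)*(k + 2)*(k^2 + 3*k + 2) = k*(k - 3)*(k - 2)*(k - 1)*(k + 1)*(k + 2)*(k + 2)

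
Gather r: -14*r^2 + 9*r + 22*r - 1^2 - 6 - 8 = -14*r^2 + 31*r - 15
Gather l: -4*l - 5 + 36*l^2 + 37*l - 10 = 36*l^2 + 33*l - 15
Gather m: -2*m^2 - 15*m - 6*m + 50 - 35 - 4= -2*m^2 - 21*m + 11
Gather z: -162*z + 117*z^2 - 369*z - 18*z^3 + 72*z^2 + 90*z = -18*z^3 + 189*z^2 - 441*z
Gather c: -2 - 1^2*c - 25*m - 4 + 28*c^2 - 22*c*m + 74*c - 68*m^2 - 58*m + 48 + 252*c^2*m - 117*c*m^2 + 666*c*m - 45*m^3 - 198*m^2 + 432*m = c^2*(252*m + 28) + c*(-117*m^2 + 644*m + 73) - 45*m^3 - 266*m^2 + 349*m + 42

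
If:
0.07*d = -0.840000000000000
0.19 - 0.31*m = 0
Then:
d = -12.00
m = 0.61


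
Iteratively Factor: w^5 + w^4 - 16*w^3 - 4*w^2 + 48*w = (w)*(w^4 + w^3 - 16*w^2 - 4*w + 48) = w*(w - 3)*(w^3 + 4*w^2 - 4*w - 16) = w*(w - 3)*(w + 2)*(w^2 + 2*w - 8) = w*(w - 3)*(w - 2)*(w + 2)*(w + 4)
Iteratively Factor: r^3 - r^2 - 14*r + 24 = (r + 4)*(r^2 - 5*r + 6) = (r - 2)*(r + 4)*(r - 3)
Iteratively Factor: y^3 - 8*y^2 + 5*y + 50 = (y - 5)*(y^2 - 3*y - 10) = (y - 5)*(y + 2)*(y - 5)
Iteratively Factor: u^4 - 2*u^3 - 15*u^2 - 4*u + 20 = (u + 2)*(u^3 - 4*u^2 - 7*u + 10) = (u - 1)*(u + 2)*(u^2 - 3*u - 10) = (u - 1)*(u + 2)^2*(u - 5)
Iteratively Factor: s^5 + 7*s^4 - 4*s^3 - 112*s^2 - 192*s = (s)*(s^4 + 7*s^3 - 4*s^2 - 112*s - 192) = s*(s + 3)*(s^3 + 4*s^2 - 16*s - 64) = s*(s + 3)*(s + 4)*(s^2 - 16) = s*(s - 4)*(s + 3)*(s + 4)*(s + 4)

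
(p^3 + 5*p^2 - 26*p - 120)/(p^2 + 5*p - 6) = (p^2 - p - 20)/(p - 1)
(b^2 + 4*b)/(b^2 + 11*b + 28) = b/(b + 7)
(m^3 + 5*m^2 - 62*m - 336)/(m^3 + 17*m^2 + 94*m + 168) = (m - 8)/(m + 4)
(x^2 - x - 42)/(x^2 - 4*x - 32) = (-x^2 + x + 42)/(-x^2 + 4*x + 32)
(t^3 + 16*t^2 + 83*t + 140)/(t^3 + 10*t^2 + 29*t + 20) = (t + 7)/(t + 1)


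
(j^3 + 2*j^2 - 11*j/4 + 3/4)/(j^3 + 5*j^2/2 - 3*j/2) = (j - 1/2)/j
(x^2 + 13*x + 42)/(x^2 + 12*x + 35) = (x + 6)/(x + 5)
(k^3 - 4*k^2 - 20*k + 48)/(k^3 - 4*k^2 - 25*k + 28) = (k^2 - 8*k + 12)/(k^2 - 8*k + 7)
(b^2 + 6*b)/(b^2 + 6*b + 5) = b*(b + 6)/(b^2 + 6*b + 5)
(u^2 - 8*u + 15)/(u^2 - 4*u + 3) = (u - 5)/(u - 1)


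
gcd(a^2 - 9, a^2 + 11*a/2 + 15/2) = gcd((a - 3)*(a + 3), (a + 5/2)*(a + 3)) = a + 3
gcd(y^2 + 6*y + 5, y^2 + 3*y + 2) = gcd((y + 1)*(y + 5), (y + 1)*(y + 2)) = y + 1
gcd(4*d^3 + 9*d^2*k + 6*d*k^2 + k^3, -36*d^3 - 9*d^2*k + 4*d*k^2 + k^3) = 4*d + k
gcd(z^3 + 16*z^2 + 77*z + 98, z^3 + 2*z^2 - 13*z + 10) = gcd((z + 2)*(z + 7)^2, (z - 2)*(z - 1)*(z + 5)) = 1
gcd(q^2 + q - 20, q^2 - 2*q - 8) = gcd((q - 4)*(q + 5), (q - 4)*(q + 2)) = q - 4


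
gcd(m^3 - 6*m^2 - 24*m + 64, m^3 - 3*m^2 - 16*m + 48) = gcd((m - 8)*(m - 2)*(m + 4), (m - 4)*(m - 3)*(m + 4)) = m + 4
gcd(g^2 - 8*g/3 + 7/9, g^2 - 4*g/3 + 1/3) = g - 1/3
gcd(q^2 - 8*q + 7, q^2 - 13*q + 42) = q - 7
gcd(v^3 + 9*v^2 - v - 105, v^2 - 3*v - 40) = v + 5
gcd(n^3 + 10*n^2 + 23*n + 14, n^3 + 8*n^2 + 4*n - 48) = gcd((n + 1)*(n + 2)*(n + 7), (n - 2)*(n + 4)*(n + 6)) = 1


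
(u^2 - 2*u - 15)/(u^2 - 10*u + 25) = (u + 3)/(u - 5)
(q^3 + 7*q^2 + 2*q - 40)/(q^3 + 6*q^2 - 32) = (q + 5)/(q + 4)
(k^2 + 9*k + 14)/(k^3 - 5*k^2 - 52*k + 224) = (k + 2)/(k^2 - 12*k + 32)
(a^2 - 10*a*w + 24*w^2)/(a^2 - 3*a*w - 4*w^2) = (a - 6*w)/(a + w)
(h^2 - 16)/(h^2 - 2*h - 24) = (h - 4)/(h - 6)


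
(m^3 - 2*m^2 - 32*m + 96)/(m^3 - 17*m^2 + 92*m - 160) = (m^2 + 2*m - 24)/(m^2 - 13*m + 40)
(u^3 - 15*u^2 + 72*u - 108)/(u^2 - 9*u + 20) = (u^3 - 15*u^2 + 72*u - 108)/(u^2 - 9*u + 20)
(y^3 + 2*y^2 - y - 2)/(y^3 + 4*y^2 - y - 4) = (y + 2)/(y + 4)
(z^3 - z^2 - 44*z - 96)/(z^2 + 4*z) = z - 5 - 24/z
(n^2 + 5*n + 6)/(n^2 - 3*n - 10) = (n + 3)/(n - 5)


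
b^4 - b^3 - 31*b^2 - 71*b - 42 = (b - 7)*(b + 1)*(b + 2)*(b + 3)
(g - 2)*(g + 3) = g^2 + g - 6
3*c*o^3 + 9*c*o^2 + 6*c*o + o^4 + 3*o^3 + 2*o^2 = o*(3*c + o)*(o + 1)*(o + 2)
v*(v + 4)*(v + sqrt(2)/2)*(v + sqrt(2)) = v^4 + 3*sqrt(2)*v^3/2 + 4*v^3 + v^2 + 6*sqrt(2)*v^2 + 4*v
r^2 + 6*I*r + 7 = (r - I)*(r + 7*I)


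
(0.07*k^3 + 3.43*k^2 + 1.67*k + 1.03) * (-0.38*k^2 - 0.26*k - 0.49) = -0.0266*k^5 - 1.3216*k^4 - 1.5607*k^3 - 2.5063*k^2 - 1.0861*k - 0.5047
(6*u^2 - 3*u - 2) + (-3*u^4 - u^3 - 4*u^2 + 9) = -3*u^4 - u^3 + 2*u^2 - 3*u + 7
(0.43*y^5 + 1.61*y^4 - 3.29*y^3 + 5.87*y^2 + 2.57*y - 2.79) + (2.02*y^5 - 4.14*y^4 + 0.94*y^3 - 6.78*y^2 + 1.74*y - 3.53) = 2.45*y^5 - 2.53*y^4 - 2.35*y^3 - 0.91*y^2 + 4.31*y - 6.32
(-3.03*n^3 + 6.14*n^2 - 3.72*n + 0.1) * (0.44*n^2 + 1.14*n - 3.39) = -1.3332*n^5 - 0.752599999999999*n^4 + 15.6345*n^3 - 25.0114*n^2 + 12.7248*n - 0.339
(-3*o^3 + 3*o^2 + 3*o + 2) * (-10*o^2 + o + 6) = 30*o^5 - 33*o^4 - 45*o^3 + o^2 + 20*o + 12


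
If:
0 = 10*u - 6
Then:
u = 3/5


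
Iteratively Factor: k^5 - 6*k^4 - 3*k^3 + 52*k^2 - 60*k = (k + 3)*(k^4 - 9*k^3 + 24*k^2 - 20*k) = (k - 2)*(k + 3)*(k^3 - 7*k^2 + 10*k) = (k - 5)*(k - 2)*(k + 3)*(k^2 - 2*k) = k*(k - 5)*(k - 2)*(k + 3)*(k - 2)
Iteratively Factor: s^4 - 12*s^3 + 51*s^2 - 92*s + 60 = (s - 3)*(s^3 - 9*s^2 + 24*s - 20) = (s - 3)*(s - 2)*(s^2 - 7*s + 10) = (s - 3)*(s - 2)^2*(s - 5)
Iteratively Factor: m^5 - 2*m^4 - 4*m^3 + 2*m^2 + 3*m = (m)*(m^4 - 2*m^3 - 4*m^2 + 2*m + 3) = m*(m + 1)*(m^3 - 3*m^2 - m + 3) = m*(m + 1)^2*(m^2 - 4*m + 3) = m*(m - 1)*(m + 1)^2*(m - 3)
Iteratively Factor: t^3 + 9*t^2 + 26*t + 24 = (t + 2)*(t^2 + 7*t + 12) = (t + 2)*(t + 3)*(t + 4)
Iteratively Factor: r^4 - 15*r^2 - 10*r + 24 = (r + 3)*(r^3 - 3*r^2 - 6*r + 8) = (r - 4)*(r + 3)*(r^2 + r - 2) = (r - 4)*(r - 1)*(r + 3)*(r + 2)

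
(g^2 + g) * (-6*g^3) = -6*g^5 - 6*g^4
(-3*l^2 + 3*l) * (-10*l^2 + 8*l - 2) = 30*l^4 - 54*l^3 + 30*l^2 - 6*l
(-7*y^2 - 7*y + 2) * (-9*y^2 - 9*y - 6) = 63*y^4 + 126*y^3 + 87*y^2 + 24*y - 12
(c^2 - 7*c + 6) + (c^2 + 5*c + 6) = 2*c^2 - 2*c + 12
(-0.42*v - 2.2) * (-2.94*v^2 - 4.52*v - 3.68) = 1.2348*v^3 + 8.3664*v^2 + 11.4896*v + 8.096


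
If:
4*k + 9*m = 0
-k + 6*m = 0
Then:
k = 0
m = 0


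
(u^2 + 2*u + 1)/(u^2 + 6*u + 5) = (u + 1)/(u + 5)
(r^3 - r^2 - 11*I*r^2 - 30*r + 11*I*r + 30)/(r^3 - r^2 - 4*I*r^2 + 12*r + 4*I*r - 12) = (r - 5*I)/(r + 2*I)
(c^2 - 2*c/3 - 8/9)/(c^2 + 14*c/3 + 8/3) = (c - 4/3)/(c + 4)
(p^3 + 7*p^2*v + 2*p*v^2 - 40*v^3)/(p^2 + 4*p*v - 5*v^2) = (p^2 + 2*p*v - 8*v^2)/(p - v)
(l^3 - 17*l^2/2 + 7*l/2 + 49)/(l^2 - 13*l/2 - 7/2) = (2*l^2 - 3*l - 14)/(2*l + 1)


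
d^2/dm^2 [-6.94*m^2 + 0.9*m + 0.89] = -13.8800000000000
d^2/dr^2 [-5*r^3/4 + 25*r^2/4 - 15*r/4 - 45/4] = 25/2 - 15*r/2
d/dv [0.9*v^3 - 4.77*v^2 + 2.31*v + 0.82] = 2.7*v^2 - 9.54*v + 2.31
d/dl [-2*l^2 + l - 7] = 1 - 4*l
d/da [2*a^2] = 4*a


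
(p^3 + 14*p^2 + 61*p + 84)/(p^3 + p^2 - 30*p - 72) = (p + 7)/(p - 6)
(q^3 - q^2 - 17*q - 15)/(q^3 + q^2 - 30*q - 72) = (q^2 - 4*q - 5)/(q^2 - 2*q - 24)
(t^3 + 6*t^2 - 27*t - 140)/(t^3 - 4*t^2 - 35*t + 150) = (t^2 + 11*t + 28)/(t^2 + t - 30)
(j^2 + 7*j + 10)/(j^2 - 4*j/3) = 3*(j^2 + 7*j + 10)/(j*(3*j - 4))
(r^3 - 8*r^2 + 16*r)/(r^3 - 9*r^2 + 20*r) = (r - 4)/(r - 5)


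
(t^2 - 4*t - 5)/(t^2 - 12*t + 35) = (t + 1)/(t - 7)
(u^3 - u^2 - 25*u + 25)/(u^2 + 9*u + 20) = (u^2 - 6*u + 5)/(u + 4)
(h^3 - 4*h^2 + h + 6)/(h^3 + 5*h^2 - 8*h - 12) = (h - 3)/(h + 6)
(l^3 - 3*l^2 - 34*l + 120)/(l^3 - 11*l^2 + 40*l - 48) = (l^2 + l - 30)/(l^2 - 7*l + 12)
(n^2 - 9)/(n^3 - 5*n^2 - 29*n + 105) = (n + 3)/(n^2 - 2*n - 35)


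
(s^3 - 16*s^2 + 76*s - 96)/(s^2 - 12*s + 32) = (s^2 - 8*s + 12)/(s - 4)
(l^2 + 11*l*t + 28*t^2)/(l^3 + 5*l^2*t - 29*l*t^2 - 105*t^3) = (-l - 4*t)/(-l^2 + 2*l*t + 15*t^2)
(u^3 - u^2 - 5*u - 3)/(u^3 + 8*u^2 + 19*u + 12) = (u^2 - 2*u - 3)/(u^2 + 7*u + 12)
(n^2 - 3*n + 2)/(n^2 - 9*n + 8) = (n - 2)/(n - 8)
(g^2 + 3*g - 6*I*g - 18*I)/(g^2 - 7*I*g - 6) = (g + 3)/(g - I)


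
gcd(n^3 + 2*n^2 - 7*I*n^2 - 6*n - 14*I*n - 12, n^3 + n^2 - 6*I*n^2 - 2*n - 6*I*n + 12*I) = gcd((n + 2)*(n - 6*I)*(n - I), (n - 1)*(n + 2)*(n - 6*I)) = n^2 + n*(2 - 6*I) - 12*I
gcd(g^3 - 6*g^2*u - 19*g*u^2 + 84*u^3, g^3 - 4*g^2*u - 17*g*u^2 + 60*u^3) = -g^2 - g*u + 12*u^2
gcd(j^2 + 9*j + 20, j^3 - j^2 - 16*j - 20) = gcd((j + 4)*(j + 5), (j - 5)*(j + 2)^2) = 1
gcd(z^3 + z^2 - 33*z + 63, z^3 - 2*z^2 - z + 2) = 1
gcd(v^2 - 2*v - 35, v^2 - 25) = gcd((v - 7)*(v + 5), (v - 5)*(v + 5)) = v + 5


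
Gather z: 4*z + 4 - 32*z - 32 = -28*z - 28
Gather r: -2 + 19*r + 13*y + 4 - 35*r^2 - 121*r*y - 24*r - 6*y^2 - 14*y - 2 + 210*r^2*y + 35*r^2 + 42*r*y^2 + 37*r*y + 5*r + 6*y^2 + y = 210*r^2*y + r*(42*y^2 - 84*y)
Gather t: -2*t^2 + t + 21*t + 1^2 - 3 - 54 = -2*t^2 + 22*t - 56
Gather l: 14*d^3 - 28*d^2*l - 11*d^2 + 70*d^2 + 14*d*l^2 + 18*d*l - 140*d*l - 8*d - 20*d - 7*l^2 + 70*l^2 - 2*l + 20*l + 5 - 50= 14*d^3 + 59*d^2 - 28*d + l^2*(14*d + 63) + l*(-28*d^2 - 122*d + 18) - 45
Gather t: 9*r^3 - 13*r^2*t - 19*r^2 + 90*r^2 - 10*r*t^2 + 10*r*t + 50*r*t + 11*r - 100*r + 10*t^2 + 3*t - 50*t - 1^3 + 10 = 9*r^3 + 71*r^2 - 89*r + t^2*(10 - 10*r) + t*(-13*r^2 + 60*r - 47) + 9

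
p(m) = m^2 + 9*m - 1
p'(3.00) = 15.00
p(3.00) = 35.00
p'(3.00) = 15.00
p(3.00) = 35.00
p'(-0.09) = 8.82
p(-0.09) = -1.80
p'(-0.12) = 8.76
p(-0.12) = -2.07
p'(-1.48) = 6.04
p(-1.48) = -12.13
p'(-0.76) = 7.48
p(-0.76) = -7.26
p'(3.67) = 16.34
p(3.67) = 45.50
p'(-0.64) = 7.72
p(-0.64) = -6.35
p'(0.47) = 9.94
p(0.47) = 3.45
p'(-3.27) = 2.46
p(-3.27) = -19.74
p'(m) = 2*m + 9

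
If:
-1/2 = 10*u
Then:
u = -1/20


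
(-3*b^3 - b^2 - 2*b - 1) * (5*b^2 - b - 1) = -15*b^5 - 2*b^4 - 6*b^3 - 2*b^2 + 3*b + 1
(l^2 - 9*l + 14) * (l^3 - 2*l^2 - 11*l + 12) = l^5 - 11*l^4 + 21*l^3 + 83*l^2 - 262*l + 168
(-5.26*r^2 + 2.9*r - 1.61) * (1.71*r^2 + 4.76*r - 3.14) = -8.9946*r^4 - 20.0786*r^3 + 27.5673*r^2 - 16.7696*r + 5.0554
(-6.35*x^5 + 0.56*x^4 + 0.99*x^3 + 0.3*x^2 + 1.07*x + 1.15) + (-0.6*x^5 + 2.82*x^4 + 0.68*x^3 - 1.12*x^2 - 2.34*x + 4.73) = -6.95*x^5 + 3.38*x^4 + 1.67*x^3 - 0.82*x^2 - 1.27*x + 5.88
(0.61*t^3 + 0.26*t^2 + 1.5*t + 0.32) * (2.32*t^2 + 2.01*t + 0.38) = 1.4152*t^5 + 1.8293*t^4 + 4.2344*t^3 + 3.8562*t^2 + 1.2132*t + 0.1216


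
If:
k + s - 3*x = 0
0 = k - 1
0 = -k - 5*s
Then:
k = 1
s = -1/5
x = 4/15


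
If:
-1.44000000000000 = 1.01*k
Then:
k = -1.43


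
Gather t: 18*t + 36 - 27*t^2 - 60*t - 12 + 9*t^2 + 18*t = -18*t^2 - 24*t + 24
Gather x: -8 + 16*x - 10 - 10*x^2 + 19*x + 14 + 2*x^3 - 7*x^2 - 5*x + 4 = 2*x^3 - 17*x^2 + 30*x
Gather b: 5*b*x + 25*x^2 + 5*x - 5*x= 5*b*x + 25*x^2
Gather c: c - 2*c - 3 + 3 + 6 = 6 - c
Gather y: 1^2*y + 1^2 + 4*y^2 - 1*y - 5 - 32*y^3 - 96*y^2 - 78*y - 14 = -32*y^3 - 92*y^2 - 78*y - 18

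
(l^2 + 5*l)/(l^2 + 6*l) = (l + 5)/(l + 6)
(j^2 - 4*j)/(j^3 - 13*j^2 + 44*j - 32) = j/(j^2 - 9*j + 8)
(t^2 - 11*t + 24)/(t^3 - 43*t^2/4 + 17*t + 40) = 4*(t - 3)/(4*t^2 - 11*t - 20)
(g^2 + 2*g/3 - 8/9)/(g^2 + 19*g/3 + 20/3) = (g - 2/3)/(g + 5)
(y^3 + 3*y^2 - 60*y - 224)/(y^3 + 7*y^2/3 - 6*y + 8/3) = 3*(y^2 - y - 56)/(3*y^2 - 5*y + 2)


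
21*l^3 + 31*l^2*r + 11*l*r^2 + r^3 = (l + r)*(3*l + r)*(7*l + r)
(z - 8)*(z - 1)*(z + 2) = z^3 - 7*z^2 - 10*z + 16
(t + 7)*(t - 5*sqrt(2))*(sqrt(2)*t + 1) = sqrt(2)*t^3 - 9*t^2 + 7*sqrt(2)*t^2 - 63*t - 5*sqrt(2)*t - 35*sqrt(2)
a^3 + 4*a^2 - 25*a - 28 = (a - 4)*(a + 1)*(a + 7)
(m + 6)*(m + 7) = m^2 + 13*m + 42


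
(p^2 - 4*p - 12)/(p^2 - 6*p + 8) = (p^2 - 4*p - 12)/(p^2 - 6*p + 8)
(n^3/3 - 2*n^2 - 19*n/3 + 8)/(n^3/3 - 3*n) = (n^2 - 9*n + 8)/(n*(n - 3))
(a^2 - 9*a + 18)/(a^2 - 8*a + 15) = (a - 6)/(a - 5)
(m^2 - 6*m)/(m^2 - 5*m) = (m - 6)/(m - 5)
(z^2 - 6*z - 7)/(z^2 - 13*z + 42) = (z + 1)/(z - 6)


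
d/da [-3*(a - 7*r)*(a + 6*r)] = -6*a + 3*r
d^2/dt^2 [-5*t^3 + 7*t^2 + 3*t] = 14 - 30*t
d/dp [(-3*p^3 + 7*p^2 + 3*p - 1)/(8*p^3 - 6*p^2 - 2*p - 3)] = (-38*p^4 - 36*p^3 + 55*p^2 - 54*p - 11)/(64*p^6 - 96*p^5 + 4*p^4 - 24*p^3 + 40*p^2 + 12*p + 9)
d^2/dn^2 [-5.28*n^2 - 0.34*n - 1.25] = -10.5600000000000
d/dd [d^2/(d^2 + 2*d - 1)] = 2*d*(d - 1)/(d^4 + 4*d^3 + 2*d^2 - 4*d + 1)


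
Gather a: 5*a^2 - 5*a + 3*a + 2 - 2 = 5*a^2 - 2*a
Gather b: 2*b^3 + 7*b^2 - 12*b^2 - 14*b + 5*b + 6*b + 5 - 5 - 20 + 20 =2*b^3 - 5*b^2 - 3*b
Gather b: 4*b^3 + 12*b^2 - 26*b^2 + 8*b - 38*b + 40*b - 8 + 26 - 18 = 4*b^3 - 14*b^2 + 10*b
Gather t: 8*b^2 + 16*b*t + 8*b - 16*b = 8*b^2 + 16*b*t - 8*b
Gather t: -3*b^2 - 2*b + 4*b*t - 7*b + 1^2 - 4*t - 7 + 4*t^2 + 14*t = -3*b^2 - 9*b + 4*t^2 + t*(4*b + 10) - 6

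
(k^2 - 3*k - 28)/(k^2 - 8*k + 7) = (k + 4)/(k - 1)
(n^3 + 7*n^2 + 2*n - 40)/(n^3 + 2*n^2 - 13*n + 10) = (n + 4)/(n - 1)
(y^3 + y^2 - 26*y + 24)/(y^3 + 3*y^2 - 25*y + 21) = (y^2 + 2*y - 24)/(y^2 + 4*y - 21)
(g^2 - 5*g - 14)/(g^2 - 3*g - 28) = (g + 2)/(g + 4)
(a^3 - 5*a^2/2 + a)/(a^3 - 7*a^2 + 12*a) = (a^2 - 5*a/2 + 1)/(a^2 - 7*a + 12)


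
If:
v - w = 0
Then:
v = w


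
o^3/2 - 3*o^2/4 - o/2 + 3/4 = (o/2 + 1/2)*(o - 3/2)*(o - 1)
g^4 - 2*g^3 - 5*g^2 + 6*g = g*(g - 3)*(g - 1)*(g + 2)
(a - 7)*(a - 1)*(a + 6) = a^3 - 2*a^2 - 41*a + 42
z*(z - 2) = z^2 - 2*z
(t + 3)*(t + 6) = t^2 + 9*t + 18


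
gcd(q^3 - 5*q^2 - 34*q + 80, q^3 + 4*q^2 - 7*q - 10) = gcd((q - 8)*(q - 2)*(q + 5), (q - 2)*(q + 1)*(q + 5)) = q^2 + 3*q - 10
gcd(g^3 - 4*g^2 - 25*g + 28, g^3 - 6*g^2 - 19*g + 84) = g^2 - 3*g - 28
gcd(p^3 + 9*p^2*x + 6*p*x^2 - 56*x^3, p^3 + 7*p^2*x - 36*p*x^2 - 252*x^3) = p + 7*x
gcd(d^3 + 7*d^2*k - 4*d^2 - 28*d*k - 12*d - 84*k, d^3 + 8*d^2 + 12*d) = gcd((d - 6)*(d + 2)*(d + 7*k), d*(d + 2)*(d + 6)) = d + 2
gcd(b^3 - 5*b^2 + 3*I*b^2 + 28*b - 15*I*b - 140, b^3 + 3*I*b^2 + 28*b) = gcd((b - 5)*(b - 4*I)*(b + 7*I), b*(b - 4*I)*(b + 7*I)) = b^2 + 3*I*b + 28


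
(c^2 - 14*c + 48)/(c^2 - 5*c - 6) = (c - 8)/(c + 1)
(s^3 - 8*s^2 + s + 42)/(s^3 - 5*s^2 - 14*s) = (s - 3)/s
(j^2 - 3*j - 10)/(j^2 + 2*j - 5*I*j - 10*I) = (j - 5)/(j - 5*I)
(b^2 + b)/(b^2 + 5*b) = (b + 1)/(b + 5)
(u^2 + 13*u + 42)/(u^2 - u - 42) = (u + 7)/(u - 7)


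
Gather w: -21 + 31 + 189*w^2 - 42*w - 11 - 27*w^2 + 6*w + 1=162*w^2 - 36*w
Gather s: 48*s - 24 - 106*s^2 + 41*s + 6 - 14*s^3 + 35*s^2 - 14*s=-14*s^3 - 71*s^2 + 75*s - 18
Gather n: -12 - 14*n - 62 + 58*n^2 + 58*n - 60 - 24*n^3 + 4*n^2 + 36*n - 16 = -24*n^3 + 62*n^2 + 80*n - 150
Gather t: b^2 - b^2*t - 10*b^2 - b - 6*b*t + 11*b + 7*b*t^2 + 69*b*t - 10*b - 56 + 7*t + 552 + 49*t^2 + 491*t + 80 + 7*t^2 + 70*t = -9*b^2 + t^2*(7*b + 56) + t*(-b^2 + 63*b + 568) + 576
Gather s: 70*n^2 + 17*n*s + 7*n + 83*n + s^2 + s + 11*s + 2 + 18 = 70*n^2 + 90*n + s^2 + s*(17*n + 12) + 20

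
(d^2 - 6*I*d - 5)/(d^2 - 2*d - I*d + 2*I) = (d - 5*I)/(d - 2)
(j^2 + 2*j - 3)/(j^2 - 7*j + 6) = (j + 3)/(j - 6)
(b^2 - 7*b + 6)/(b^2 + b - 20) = (b^2 - 7*b + 6)/(b^2 + b - 20)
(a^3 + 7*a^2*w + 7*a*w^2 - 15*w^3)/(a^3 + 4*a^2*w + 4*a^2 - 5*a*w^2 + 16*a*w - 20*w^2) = (a + 3*w)/(a + 4)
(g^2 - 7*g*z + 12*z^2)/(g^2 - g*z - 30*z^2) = (-g^2 + 7*g*z - 12*z^2)/(-g^2 + g*z + 30*z^2)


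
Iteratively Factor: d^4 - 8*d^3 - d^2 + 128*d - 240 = (d - 3)*(d^3 - 5*d^2 - 16*d + 80) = (d - 3)*(d + 4)*(d^2 - 9*d + 20) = (d - 5)*(d - 3)*(d + 4)*(d - 4)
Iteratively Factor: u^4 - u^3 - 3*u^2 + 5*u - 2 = (u - 1)*(u^3 - 3*u + 2) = (u - 1)^2*(u^2 + u - 2) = (u - 1)^2*(u + 2)*(u - 1)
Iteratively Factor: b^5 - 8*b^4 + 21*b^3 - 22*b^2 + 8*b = (b - 1)*(b^4 - 7*b^3 + 14*b^2 - 8*b) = (b - 2)*(b - 1)*(b^3 - 5*b^2 + 4*b) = (b - 4)*(b - 2)*(b - 1)*(b^2 - b) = (b - 4)*(b - 2)*(b - 1)^2*(b)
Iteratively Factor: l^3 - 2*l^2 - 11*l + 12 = (l - 4)*(l^2 + 2*l - 3) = (l - 4)*(l + 3)*(l - 1)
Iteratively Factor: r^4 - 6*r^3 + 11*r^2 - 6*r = (r)*(r^3 - 6*r^2 + 11*r - 6) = r*(r - 3)*(r^2 - 3*r + 2) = r*(r - 3)*(r - 2)*(r - 1)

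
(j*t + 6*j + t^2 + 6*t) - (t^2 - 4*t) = j*t + 6*j + 10*t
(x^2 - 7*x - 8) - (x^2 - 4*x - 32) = 24 - 3*x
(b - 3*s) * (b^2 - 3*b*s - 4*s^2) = b^3 - 6*b^2*s + 5*b*s^2 + 12*s^3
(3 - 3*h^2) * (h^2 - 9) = -3*h^4 + 30*h^2 - 27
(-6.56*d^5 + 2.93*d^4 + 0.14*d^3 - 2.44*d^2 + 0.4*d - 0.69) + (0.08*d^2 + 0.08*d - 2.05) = -6.56*d^5 + 2.93*d^4 + 0.14*d^3 - 2.36*d^2 + 0.48*d - 2.74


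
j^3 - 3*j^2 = j^2*(j - 3)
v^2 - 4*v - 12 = (v - 6)*(v + 2)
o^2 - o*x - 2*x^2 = (o - 2*x)*(o + x)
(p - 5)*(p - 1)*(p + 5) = p^3 - p^2 - 25*p + 25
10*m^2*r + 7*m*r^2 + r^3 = r*(2*m + r)*(5*m + r)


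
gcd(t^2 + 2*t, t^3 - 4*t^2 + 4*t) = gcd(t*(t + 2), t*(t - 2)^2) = t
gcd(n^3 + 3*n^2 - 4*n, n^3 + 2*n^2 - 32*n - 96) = n + 4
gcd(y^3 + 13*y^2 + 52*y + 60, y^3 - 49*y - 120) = y + 5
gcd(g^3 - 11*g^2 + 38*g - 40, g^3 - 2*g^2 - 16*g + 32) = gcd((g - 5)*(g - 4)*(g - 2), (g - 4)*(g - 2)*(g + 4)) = g^2 - 6*g + 8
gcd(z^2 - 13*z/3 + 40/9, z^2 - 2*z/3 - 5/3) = z - 5/3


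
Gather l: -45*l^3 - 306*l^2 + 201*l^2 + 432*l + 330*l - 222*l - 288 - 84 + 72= -45*l^3 - 105*l^2 + 540*l - 300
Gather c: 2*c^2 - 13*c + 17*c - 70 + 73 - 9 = 2*c^2 + 4*c - 6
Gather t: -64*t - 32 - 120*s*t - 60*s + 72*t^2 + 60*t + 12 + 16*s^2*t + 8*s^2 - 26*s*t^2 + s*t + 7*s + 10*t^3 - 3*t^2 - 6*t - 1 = 8*s^2 - 53*s + 10*t^3 + t^2*(69 - 26*s) + t*(16*s^2 - 119*s - 10) - 21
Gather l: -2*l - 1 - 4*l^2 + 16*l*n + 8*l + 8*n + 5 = -4*l^2 + l*(16*n + 6) + 8*n + 4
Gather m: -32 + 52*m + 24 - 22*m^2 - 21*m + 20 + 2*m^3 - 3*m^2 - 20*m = 2*m^3 - 25*m^2 + 11*m + 12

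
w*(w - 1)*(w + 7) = w^3 + 6*w^2 - 7*w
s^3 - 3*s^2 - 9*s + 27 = (s - 3)^2*(s + 3)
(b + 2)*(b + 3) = b^2 + 5*b + 6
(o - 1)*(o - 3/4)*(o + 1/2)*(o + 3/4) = o^4 - o^3/2 - 17*o^2/16 + 9*o/32 + 9/32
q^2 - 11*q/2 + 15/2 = (q - 3)*(q - 5/2)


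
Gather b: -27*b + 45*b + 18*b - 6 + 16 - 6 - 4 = 36*b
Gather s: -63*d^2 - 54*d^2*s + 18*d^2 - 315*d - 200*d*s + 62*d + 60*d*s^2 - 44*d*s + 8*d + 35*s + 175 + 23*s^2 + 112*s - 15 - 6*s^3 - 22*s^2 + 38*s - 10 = -45*d^2 - 245*d - 6*s^3 + s^2*(60*d + 1) + s*(-54*d^2 - 244*d + 185) + 150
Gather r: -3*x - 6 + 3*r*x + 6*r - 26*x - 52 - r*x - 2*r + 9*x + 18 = r*(2*x + 4) - 20*x - 40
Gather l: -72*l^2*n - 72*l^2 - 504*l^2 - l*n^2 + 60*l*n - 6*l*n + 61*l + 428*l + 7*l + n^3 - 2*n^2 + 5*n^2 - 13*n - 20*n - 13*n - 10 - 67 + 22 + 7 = l^2*(-72*n - 576) + l*(-n^2 + 54*n + 496) + n^3 + 3*n^2 - 46*n - 48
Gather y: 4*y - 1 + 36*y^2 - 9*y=36*y^2 - 5*y - 1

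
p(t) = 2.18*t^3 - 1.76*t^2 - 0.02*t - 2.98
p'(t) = 6.54*t^2 - 3.52*t - 0.02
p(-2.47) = -46.52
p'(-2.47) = 48.57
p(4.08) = 115.70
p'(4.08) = 94.49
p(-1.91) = -24.55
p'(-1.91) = 30.56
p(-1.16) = -8.73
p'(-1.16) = 12.86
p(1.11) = -2.19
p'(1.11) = 4.13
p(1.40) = -0.48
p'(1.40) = 7.87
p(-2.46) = -46.04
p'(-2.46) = 48.22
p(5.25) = 263.86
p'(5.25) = 161.76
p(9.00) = 1443.50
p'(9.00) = 498.04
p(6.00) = 404.42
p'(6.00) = 214.30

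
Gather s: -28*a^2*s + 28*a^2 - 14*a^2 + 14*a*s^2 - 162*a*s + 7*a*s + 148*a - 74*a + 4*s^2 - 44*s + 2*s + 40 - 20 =14*a^2 + 74*a + s^2*(14*a + 4) + s*(-28*a^2 - 155*a - 42) + 20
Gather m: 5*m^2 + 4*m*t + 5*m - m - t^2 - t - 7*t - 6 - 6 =5*m^2 + m*(4*t + 4) - t^2 - 8*t - 12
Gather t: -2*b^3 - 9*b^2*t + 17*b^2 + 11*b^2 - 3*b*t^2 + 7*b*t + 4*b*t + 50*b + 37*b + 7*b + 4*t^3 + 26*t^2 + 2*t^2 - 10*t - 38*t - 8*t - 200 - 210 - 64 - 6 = -2*b^3 + 28*b^2 + 94*b + 4*t^3 + t^2*(28 - 3*b) + t*(-9*b^2 + 11*b - 56) - 480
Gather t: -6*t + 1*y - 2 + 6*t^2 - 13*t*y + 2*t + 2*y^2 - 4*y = 6*t^2 + t*(-13*y - 4) + 2*y^2 - 3*y - 2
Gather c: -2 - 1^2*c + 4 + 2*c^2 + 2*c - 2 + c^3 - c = c^3 + 2*c^2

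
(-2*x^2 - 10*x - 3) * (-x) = 2*x^3 + 10*x^2 + 3*x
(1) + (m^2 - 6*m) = m^2 - 6*m + 1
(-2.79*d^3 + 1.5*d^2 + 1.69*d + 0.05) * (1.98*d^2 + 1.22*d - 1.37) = -5.5242*d^5 - 0.4338*d^4 + 8.9985*d^3 + 0.1058*d^2 - 2.2543*d - 0.0685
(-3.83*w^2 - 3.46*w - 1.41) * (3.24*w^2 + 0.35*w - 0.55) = -12.4092*w^4 - 12.5509*w^3 - 3.6729*w^2 + 1.4095*w + 0.7755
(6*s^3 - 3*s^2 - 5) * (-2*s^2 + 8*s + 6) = -12*s^5 + 54*s^4 + 12*s^3 - 8*s^2 - 40*s - 30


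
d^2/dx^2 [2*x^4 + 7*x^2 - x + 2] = 24*x^2 + 14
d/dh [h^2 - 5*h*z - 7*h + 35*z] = 2*h - 5*z - 7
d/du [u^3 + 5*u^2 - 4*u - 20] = 3*u^2 + 10*u - 4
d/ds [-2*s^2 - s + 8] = -4*s - 1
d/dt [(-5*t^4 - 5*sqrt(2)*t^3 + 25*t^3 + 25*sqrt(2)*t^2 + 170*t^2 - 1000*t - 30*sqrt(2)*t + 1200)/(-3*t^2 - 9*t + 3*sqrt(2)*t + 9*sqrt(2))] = 10*(t^5 - sqrt(2)*t^4 + 2*t^4 - 17*t^3 + 2*sqrt(2)*t^3 - 155*t^2 + 29*sqrt(2)*t^2 + 102*sqrt(2)*t + 270*t - 420*sqrt(2) + 342)/(3*(t^4 - 2*sqrt(2)*t^3 + 6*t^3 - 12*sqrt(2)*t^2 + 11*t^2 - 18*sqrt(2)*t + 12*t + 18))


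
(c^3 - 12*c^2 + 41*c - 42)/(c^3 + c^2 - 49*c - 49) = (c^2 - 5*c + 6)/(c^2 + 8*c + 7)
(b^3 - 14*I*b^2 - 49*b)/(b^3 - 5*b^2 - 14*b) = (-b^2 + 14*I*b + 49)/(-b^2 + 5*b + 14)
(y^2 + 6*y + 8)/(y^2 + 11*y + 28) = (y + 2)/(y + 7)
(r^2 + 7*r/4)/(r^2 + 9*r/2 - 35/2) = r*(4*r + 7)/(2*(2*r^2 + 9*r - 35))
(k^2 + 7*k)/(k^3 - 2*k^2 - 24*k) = (k + 7)/(k^2 - 2*k - 24)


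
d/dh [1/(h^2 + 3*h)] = (-2*h - 3)/(h^2*(h + 3)^2)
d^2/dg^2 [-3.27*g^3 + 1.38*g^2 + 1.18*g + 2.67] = 2.76 - 19.62*g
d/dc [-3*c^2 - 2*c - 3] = -6*c - 2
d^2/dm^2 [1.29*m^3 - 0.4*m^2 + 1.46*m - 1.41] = 7.74*m - 0.8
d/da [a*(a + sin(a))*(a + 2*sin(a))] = 3*a^2*cos(a) + 3*a^2 + 6*a*sin(a) + 2*a*sin(2*a) + 2*sin(a)^2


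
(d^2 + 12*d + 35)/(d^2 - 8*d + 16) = (d^2 + 12*d + 35)/(d^2 - 8*d + 16)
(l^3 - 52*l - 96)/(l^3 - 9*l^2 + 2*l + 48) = (l + 6)/(l - 3)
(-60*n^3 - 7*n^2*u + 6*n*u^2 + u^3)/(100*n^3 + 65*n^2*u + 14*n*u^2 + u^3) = (-3*n + u)/(5*n + u)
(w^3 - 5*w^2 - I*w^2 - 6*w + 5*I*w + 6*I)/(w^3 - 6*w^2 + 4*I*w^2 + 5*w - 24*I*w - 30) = (w + 1)/(w + 5*I)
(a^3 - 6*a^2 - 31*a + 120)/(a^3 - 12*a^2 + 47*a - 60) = (a^2 - 3*a - 40)/(a^2 - 9*a + 20)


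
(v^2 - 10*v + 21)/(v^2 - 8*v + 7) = (v - 3)/(v - 1)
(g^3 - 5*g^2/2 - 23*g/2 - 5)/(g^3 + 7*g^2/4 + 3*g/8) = 4*(2*g^3 - 5*g^2 - 23*g - 10)/(g*(8*g^2 + 14*g + 3))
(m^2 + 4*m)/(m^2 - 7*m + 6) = m*(m + 4)/(m^2 - 7*m + 6)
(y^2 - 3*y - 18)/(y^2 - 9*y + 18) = (y + 3)/(y - 3)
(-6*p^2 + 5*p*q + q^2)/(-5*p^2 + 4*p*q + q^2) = (6*p + q)/(5*p + q)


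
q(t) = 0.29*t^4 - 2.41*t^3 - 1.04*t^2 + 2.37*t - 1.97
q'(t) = 1.16*t^3 - 7.23*t^2 - 2.08*t + 2.37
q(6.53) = -174.60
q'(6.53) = 3.49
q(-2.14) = 17.90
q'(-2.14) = -37.66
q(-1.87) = 9.27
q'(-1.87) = -26.61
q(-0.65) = -3.24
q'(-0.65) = 0.35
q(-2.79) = 53.23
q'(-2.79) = -73.30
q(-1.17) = -1.76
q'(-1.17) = -6.95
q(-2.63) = 42.32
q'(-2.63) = -63.27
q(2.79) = -38.22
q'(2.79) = -34.52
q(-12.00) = 9997.75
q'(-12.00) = -3018.27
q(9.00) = 80.92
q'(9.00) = 243.66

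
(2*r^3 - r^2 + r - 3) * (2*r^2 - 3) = 4*r^5 - 2*r^4 - 4*r^3 - 3*r^2 - 3*r + 9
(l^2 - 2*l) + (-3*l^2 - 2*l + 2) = -2*l^2 - 4*l + 2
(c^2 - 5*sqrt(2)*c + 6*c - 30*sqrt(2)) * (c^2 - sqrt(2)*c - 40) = c^4 - 6*sqrt(2)*c^3 + 6*c^3 - 36*sqrt(2)*c^2 - 30*c^2 - 180*c + 200*sqrt(2)*c + 1200*sqrt(2)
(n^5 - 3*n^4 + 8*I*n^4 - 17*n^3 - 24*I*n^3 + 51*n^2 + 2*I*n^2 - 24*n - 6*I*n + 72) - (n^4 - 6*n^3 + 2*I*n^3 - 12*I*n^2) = n^5 - 4*n^4 + 8*I*n^4 - 11*n^3 - 26*I*n^3 + 51*n^2 + 14*I*n^2 - 24*n - 6*I*n + 72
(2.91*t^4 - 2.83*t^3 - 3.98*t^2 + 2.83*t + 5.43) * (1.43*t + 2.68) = 4.1613*t^5 + 3.7519*t^4 - 13.2758*t^3 - 6.6195*t^2 + 15.3493*t + 14.5524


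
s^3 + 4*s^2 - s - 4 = (s - 1)*(s + 1)*(s + 4)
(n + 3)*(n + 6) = n^2 + 9*n + 18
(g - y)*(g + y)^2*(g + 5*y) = g^4 + 6*g^3*y + 4*g^2*y^2 - 6*g*y^3 - 5*y^4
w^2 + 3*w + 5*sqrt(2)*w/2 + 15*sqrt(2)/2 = (w + 3)*(w + 5*sqrt(2)/2)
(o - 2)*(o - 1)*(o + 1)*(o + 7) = o^4 + 5*o^3 - 15*o^2 - 5*o + 14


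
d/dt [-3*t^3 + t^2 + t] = -9*t^2 + 2*t + 1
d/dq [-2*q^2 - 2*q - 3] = -4*q - 2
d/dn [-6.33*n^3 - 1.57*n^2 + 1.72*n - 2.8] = -18.99*n^2 - 3.14*n + 1.72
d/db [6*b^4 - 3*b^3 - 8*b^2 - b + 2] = 24*b^3 - 9*b^2 - 16*b - 1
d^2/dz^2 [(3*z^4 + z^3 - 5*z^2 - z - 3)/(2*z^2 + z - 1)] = 6*(4*z^6 + 6*z^5 - 3*z^4 - 5*z^3 - 17*z^2 - 7*z - 5)/(8*z^6 + 12*z^5 - 6*z^4 - 11*z^3 + 3*z^2 + 3*z - 1)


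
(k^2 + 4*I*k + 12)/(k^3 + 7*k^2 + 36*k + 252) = (k - 2*I)/(k^2 + k*(7 - 6*I) - 42*I)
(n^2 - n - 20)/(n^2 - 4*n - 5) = (n + 4)/(n + 1)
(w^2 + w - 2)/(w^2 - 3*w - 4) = (-w^2 - w + 2)/(-w^2 + 3*w + 4)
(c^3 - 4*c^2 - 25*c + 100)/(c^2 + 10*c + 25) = (c^2 - 9*c + 20)/(c + 5)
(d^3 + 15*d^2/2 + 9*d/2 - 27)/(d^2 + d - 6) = (d^2 + 9*d/2 - 9)/(d - 2)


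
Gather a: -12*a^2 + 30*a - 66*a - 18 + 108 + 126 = -12*a^2 - 36*a + 216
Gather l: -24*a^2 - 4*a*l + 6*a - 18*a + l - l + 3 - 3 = -24*a^2 - 4*a*l - 12*a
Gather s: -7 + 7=0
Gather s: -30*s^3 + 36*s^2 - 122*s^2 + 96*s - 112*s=-30*s^3 - 86*s^2 - 16*s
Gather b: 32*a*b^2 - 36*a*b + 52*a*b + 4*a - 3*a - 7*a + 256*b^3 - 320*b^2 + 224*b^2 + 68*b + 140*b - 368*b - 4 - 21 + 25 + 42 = -6*a + 256*b^3 + b^2*(32*a - 96) + b*(16*a - 160) + 42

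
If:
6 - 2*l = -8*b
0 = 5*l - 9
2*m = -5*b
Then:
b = -3/10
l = 9/5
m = 3/4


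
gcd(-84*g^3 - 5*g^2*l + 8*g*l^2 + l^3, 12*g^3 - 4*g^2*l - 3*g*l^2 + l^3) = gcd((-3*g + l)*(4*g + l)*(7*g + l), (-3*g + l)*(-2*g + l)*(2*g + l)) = 3*g - l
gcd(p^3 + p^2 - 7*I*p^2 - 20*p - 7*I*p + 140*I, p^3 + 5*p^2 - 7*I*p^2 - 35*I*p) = p^2 + p*(5 - 7*I) - 35*I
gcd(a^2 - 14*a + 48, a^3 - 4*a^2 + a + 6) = 1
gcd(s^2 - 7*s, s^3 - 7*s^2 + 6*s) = s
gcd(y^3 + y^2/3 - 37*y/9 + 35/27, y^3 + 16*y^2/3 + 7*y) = y + 7/3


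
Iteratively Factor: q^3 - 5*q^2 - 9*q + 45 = (q + 3)*(q^2 - 8*q + 15) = (q - 3)*(q + 3)*(q - 5)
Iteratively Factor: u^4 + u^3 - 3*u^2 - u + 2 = (u + 1)*(u^3 - 3*u + 2) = (u - 1)*(u + 1)*(u^2 + u - 2) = (u - 1)*(u + 1)*(u + 2)*(u - 1)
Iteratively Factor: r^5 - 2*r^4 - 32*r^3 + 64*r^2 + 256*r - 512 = (r - 4)*(r^4 + 2*r^3 - 24*r^2 - 32*r + 128) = (r - 4)*(r + 4)*(r^3 - 2*r^2 - 16*r + 32) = (r - 4)*(r - 2)*(r + 4)*(r^2 - 16) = (r - 4)*(r - 2)*(r + 4)^2*(r - 4)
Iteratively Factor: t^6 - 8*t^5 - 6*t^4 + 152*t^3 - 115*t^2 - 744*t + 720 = (t + 3)*(t^5 - 11*t^4 + 27*t^3 + 71*t^2 - 328*t + 240) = (t - 4)*(t + 3)*(t^4 - 7*t^3 - t^2 + 67*t - 60) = (t - 4)*(t + 3)^2*(t^3 - 10*t^2 + 29*t - 20) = (t - 5)*(t - 4)*(t + 3)^2*(t^2 - 5*t + 4) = (t - 5)*(t - 4)*(t - 1)*(t + 3)^2*(t - 4)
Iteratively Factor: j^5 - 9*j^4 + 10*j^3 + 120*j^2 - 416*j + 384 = (j - 4)*(j^4 - 5*j^3 - 10*j^2 + 80*j - 96) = (j - 4)*(j - 2)*(j^3 - 3*j^2 - 16*j + 48) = (j - 4)*(j - 3)*(j - 2)*(j^2 - 16) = (j - 4)*(j - 3)*(j - 2)*(j + 4)*(j - 4)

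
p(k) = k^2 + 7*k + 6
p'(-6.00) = -5.00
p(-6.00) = 0.00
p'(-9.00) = -11.00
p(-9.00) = 24.00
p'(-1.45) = 4.10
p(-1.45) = -2.05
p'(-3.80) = -0.60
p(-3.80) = -6.16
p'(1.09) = 9.18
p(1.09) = 14.82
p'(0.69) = 8.38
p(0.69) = 11.31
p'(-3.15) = 0.70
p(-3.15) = -6.13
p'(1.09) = 9.18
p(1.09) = 14.82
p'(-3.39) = 0.22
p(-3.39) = -6.24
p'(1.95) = 10.90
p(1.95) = 23.45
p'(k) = 2*k + 7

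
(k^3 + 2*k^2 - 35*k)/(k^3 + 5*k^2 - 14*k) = (k - 5)/(k - 2)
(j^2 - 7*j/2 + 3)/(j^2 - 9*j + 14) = (j - 3/2)/(j - 7)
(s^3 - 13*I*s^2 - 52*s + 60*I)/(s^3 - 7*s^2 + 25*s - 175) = (s^2 - 8*I*s - 12)/(s^2 + s*(-7 + 5*I) - 35*I)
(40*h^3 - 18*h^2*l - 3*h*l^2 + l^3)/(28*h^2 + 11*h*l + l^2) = (10*h^2 - 7*h*l + l^2)/(7*h + l)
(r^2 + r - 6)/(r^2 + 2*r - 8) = (r + 3)/(r + 4)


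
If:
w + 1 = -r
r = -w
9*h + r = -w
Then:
No Solution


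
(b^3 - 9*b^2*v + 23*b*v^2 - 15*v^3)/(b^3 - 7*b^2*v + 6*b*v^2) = (-b^2 + 8*b*v - 15*v^2)/(b*(-b + 6*v))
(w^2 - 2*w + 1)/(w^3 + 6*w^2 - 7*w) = (w - 1)/(w*(w + 7))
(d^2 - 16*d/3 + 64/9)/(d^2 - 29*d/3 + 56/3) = (d - 8/3)/(d - 7)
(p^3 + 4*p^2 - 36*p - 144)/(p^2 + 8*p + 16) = (p^2 - 36)/(p + 4)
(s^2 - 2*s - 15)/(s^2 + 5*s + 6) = (s - 5)/(s + 2)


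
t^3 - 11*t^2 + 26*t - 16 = (t - 8)*(t - 2)*(t - 1)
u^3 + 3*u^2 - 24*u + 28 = (u - 2)^2*(u + 7)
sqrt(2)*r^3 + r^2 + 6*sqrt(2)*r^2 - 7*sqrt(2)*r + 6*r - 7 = (r - 1)*(r + 7)*(sqrt(2)*r + 1)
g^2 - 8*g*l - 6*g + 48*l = (g - 6)*(g - 8*l)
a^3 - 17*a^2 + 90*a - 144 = (a - 8)*(a - 6)*(a - 3)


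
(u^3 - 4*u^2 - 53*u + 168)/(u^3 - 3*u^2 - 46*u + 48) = (u^2 + 4*u - 21)/(u^2 + 5*u - 6)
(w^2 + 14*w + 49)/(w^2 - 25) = (w^2 + 14*w + 49)/(w^2 - 25)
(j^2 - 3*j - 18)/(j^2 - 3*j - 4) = (-j^2 + 3*j + 18)/(-j^2 + 3*j + 4)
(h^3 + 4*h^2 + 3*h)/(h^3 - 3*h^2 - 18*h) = (h + 1)/(h - 6)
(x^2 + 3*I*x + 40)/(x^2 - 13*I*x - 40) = (x + 8*I)/(x - 8*I)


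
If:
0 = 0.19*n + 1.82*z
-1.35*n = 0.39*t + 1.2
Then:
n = -9.57894736842105*z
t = 33.1578947368421*z - 3.07692307692308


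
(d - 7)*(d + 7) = d^2 - 49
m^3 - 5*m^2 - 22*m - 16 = (m - 8)*(m + 1)*(m + 2)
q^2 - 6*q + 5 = (q - 5)*(q - 1)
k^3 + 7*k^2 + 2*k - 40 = (k - 2)*(k + 4)*(k + 5)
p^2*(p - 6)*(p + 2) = p^4 - 4*p^3 - 12*p^2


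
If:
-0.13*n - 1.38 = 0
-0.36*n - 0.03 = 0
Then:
No Solution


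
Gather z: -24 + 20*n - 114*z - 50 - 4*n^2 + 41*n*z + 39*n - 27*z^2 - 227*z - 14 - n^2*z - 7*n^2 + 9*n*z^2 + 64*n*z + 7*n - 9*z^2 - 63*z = -11*n^2 + 66*n + z^2*(9*n - 36) + z*(-n^2 + 105*n - 404) - 88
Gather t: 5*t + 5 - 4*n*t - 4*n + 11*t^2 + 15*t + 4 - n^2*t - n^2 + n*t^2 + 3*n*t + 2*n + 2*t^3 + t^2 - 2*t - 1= -n^2 - 2*n + 2*t^3 + t^2*(n + 12) + t*(-n^2 - n + 18) + 8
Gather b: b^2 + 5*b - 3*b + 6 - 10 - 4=b^2 + 2*b - 8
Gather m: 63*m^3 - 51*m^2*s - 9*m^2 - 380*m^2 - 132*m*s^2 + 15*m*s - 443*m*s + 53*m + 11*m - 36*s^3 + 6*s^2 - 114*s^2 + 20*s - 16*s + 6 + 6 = 63*m^3 + m^2*(-51*s - 389) + m*(-132*s^2 - 428*s + 64) - 36*s^3 - 108*s^2 + 4*s + 12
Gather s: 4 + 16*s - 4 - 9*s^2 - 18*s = -9*s^2 - 2*s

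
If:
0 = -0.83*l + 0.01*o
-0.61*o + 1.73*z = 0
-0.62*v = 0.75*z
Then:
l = 0.0341694647442228*z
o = 2.83606557377049*z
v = -1.20967741935484*z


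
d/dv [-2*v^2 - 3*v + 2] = -4*v - 3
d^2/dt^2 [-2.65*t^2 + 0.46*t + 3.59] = -5.30000000000000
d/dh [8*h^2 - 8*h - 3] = 16*h - 8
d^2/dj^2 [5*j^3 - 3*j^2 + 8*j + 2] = 30*j - 6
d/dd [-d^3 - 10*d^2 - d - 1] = -3*d^2 - 20*d - 1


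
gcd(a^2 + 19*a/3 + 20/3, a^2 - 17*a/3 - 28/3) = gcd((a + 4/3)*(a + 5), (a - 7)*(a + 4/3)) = a + 4/3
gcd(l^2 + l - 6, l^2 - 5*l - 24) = l + 3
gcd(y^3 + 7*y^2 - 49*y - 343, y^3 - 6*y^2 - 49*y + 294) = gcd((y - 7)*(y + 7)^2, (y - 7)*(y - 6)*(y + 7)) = y^2 - 49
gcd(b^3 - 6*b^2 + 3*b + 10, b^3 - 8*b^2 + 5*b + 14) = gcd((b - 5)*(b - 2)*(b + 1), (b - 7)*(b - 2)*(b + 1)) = b^2 - b - 2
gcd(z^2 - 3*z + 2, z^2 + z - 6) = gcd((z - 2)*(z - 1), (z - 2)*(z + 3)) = z - 2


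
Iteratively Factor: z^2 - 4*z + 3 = (z - 3)*(z - 1)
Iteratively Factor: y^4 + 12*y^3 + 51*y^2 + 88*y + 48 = (y + 1)*(y^3 + 11*y^2 + 40*y + 48) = (y + 1)*(y + 4)*(y^2 + 7*y + 12) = (y + 1)*(y + 3)*(y + 4)*(y + 4)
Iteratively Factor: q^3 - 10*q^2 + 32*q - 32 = (q - 2)*(q^2 - 8*q + 16) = (q - 4)*(q - 2)*(q - 4)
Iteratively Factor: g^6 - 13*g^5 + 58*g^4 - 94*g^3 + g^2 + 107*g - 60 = (g - 3)*(g^5 - 10*g^4 + 28*g^3 - 10*g^2 - 29*g + 20) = (g - 3)*(g + 1)*(g^4 - 11*g^3 + 39*g^2 - 49*g + 20) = (g - 3)*(g - 1)*(g + 1)*(g^3 - 10*g^2 + 29*g - 20) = (g - 4)*(g - 3)*(g - 1)*(g + 1)*(g^2 - 6*g + 5) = (g - 5)*(g - 4)*(g - 3)*(g - 1)*(g + 1)*(g - 1)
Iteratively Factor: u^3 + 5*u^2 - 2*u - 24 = (u + 3)*(u^2 + 2*u - 8) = (u + 3)*(u + 4)*(u - 2)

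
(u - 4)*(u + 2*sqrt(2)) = u^2 - 4*u + 2*sqrt(2)*u - 8*sqrt(2)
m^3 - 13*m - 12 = (m - 4)*(m + 1)*(m + 3)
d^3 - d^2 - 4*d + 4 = (d - 2)*(d - 1)*(d + 2)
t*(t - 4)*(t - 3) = t^3 - 7*t^2 + 12*t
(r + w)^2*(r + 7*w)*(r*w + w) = r^4*w + 9*r^3*w^2 + r^3*w + 15*r^2*w^3 + 9*r^2*w^2 + 7*r*w^4 + 15*r*w^3 + 7*w^4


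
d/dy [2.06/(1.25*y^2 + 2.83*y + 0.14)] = (-5.15*y - 5.8298)/(1.25*y^2 + 2.83*y + 0.14)^2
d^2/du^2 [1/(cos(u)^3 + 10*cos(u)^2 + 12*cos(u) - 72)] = (-18*sin(u)^4 + 164*sin(u)^2 - 19*cos(u) - cos(3*u) - 50)/(2*(cos(u) - 2)^3*(cos(u) + 6)^4)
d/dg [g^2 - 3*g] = 2*g - 3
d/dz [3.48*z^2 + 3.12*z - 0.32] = 6.96*z + 3.12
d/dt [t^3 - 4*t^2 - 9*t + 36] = 3*t^2 - 8*t - 9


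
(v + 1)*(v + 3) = v^2 + 4*v + 3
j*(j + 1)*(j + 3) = j^3 + 4*j^2 + 3*j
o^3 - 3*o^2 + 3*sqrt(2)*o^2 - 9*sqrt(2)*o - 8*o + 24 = (o - 3)*(o - sqrt(2))*(o + 4*sqrt(2))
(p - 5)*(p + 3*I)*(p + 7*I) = p^3 - 5*p^2 + 10*I*p^2 - 21*p - 50*I*p + 105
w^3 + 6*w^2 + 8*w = w*(w + 2)*(w + 4)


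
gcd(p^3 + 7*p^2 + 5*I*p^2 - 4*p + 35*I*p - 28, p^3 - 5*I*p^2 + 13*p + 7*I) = p + I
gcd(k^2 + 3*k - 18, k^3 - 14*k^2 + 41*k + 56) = 1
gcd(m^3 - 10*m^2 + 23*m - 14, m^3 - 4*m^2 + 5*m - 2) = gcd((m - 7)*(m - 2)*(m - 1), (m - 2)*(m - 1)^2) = m^2 - 3*m + 2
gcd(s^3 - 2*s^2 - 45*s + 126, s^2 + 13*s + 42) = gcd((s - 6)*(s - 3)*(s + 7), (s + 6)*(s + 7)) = s + 7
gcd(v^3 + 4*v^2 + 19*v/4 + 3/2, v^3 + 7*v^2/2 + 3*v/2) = v + 1/2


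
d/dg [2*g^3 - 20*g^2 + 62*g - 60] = 6*g^2 - 40*g + 62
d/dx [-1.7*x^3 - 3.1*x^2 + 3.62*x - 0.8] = -5.1*x^2 - 6.2*x + 3.62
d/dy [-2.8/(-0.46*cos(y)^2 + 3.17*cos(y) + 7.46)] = (2.576*cos(y) - 8.876)*sin(y)/(-0.46*cos(y)^2 + 3.17*cos(y) + 7.46)^2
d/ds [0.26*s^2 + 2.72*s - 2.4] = 0.52*s + 2.72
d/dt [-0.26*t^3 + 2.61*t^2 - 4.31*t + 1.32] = -0.78*t^2 + 5.22*t - 4.31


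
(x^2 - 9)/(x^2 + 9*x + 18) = (x - 3)/(x + 6)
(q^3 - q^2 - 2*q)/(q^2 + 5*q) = (q^2 - q - 2)/(q + 5)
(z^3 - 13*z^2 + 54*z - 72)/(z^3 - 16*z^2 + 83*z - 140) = (z^2 - 9*z + 18)/(z^2 - 12*z + 35)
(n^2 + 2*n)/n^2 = (n + 2)/n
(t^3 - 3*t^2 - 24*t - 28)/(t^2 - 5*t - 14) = t + 2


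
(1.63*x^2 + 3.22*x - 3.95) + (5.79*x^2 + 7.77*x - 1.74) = 7.42*x^2 + 10.99*x - 5.69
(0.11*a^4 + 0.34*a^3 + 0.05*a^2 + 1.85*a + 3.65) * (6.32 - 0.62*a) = -0.0682*a^5 + 0.4844*a^4 + 2.1178*a^3 - 0.831*a^2 + 9.429*a + 23.068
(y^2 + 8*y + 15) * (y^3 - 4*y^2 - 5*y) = y^5 + 4*y^4 - 22*y^3 - 100*y^2 - 75*y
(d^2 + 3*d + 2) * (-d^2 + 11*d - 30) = -d^4 + 8*d^3 + d^2 - 68*d - 60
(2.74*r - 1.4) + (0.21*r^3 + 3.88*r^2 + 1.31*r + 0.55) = 0.21*r^3 + 3.88*r^2 + 4.05*r - 0.85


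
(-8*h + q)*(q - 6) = -8*h*q + 48*h + q^2 - 6*q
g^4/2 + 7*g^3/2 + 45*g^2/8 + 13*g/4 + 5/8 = (g/2 + 1/2)*(g + 1/2)^2*(g + 5)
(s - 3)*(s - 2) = s^2 - 5*s + 6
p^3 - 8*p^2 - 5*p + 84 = (p - 7)*(p - 4)*(p + 3)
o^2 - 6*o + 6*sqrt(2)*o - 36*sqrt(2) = (o - 6)*(o + 6*sqrt(2))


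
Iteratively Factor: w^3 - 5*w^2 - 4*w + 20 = (w + 2)*(w^2 - 7*w + 10) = (w - 2)*(w + 2)*(w - 5)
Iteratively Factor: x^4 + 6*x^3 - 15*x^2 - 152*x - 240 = (x + 4)*(x^3 + 2*x^2 - 23*x - 60) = (x - 5)*(x + 4)*(x^2 + 7*x + 12) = (x - 5)*(x + 4)^2*(x + 3)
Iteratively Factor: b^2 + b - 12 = (b + 4)*(b - 3)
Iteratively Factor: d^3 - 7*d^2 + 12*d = (d)*(d^2 - 7*d + 12) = d*(d - 3)*(d - 4)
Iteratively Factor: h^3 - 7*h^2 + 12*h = (h)*(h^2 - 7*h + 12) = h*(h - 3)*(h - 4)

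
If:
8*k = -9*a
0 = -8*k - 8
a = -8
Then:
No Solution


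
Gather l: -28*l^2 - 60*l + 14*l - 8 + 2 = -28*l^2 - 46*l - 6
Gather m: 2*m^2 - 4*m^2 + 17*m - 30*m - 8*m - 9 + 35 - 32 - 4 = -2*m^2 - 21*m - 10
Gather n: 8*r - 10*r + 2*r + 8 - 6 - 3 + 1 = 0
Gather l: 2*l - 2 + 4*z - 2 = 2*l + 4*z - 4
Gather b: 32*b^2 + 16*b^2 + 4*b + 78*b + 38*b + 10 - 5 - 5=48*b^2 + 120*b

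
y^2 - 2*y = y*(y - 2)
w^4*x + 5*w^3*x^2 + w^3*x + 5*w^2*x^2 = w^2*(w + 5*x)*(w*x + x)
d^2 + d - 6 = (d - 2)*(d + 3)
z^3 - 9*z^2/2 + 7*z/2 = z*(z - 7/2)*(z - 1)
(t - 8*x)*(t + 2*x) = t^2 - 6*t*x - 16*x^2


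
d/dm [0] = 0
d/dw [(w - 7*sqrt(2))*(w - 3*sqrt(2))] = 2*w - 10*sqrt(2)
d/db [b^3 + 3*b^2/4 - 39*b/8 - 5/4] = 3*b^2 + 3*b/2 - 39/8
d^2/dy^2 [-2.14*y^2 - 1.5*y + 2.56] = -4.28000000000000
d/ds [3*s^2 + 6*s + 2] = 6*s + 6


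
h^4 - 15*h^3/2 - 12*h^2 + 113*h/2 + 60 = (h - 8)*(h - 3)*(h + 1)*(h + 5/2)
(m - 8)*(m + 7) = m^2 - m - 56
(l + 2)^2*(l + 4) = l^3 + 8*l^2 + 20*l + 16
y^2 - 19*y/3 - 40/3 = (y - 8)*(y + 5/3)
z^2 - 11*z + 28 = (z - 7)*(z - 4)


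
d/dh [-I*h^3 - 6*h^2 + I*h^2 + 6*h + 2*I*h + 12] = -3*I*h^2 + 2*h*(-6 + I) + 6 + 2*I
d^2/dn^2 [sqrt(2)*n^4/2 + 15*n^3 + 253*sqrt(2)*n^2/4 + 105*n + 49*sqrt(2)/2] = 6*sqrt(2)*n^2 + 90*n + 253*sqrt(2)/2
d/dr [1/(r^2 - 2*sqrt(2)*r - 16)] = 2*(-r + sqrt(2))/(-r^2 + 2*sqrt(2)*r + 16)^2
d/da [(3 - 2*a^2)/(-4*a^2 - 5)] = 44*a/(4*a^2 + 5)^2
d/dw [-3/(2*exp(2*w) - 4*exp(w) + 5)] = 12*(exp(w) - 1)*exp(w)/(2*exp(2*w) - 4*exp(w) + 5)^2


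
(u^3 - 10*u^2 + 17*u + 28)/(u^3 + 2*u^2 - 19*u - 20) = (u - 7)/(u + 5)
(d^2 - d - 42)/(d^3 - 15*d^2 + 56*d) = (d + 6)/(d*(d - 8))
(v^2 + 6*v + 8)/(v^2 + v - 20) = (v^2 + 6*v + 8)/(v^2 + v - 20)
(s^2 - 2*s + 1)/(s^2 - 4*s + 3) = (s - 1)/(s - 3)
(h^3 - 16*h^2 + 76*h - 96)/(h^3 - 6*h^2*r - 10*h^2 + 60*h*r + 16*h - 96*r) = (6 - h)/(-h + 6*r)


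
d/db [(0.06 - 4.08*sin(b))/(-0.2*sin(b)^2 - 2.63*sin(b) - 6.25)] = (-0.816*sin(b)^2 + 0.0239999999999991*sin(b) + 25.6578)*cos(b)/(0.04*sin(b)^4 + 1.052*sin(b)^3 + 9.4169*sin(b)^2 + 32.875*sin(b) + 39.0625)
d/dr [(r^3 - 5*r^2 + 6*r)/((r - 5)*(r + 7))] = (r^4 + 4*r^3 - 121*r^2 + 350*r - 210)/(r^4 + 4*r^3 - 66*r^2 - 140*r + 1225)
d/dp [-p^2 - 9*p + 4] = -2*p - 9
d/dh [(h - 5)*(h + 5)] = 2*h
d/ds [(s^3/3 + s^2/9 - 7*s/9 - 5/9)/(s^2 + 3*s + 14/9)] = (27*s^4 + 162*s^3 + 216*s^2 + 118*s + 37)/(81*s^4 + 486*s^3 + 981*s^2 + 756*s + 196)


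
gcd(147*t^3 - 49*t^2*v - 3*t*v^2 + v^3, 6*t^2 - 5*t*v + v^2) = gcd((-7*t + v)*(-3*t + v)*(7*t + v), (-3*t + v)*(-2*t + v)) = 3*t - v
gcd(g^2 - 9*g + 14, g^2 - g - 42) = g - 7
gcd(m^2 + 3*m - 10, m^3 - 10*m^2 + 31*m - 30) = m - 2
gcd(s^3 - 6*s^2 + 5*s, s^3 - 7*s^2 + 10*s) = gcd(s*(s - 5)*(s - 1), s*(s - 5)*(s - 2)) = s^2 - 5*s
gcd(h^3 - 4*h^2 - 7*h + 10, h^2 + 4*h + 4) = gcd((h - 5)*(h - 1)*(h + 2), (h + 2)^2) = h + 2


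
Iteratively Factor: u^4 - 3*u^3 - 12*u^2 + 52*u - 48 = (u - 3)*(u^3 - 12*u + 16) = (u - 3)*(u - 2)*(u^2 + 2*u - 8) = (u - 3)*(u - 2)^2*(u + 4)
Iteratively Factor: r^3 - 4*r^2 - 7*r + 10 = (r + 2)*(r^2 - 6*r + 5) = (r - 5)*(r + 2)*(r - 1)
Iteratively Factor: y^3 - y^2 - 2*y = (y)*(y^2 - y - 2) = y*(y - 2)*(y + 1)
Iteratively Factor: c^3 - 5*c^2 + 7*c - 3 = (c - 1)*(c^2 - 4*c + 3) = (c - 3)*(c - 1)*(c - 1)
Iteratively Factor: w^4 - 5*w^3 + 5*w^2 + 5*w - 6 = (w - 3)*(w^3 - 2*w^2 - w + 2) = (w - 3)*(w - 2)*(w^2 - 1) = (w - 3)*(w - 2)*(w - 1)*(w + 1)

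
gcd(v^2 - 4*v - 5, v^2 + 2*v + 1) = v + 1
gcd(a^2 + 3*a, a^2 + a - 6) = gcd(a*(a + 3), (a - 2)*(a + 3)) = a + 3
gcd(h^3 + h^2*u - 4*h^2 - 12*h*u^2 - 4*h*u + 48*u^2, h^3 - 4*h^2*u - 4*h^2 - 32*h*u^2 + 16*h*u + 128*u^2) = h^2 + 4*h*u - 4*h - 16*u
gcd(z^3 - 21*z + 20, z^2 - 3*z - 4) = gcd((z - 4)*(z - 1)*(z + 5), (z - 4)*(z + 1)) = z - 4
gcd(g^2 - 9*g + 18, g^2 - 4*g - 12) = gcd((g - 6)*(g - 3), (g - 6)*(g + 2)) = g - 6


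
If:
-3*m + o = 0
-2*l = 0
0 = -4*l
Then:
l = 0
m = o/3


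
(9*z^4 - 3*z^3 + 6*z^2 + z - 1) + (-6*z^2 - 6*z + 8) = 9*z^4 - 3*z^3 - 5*z + 7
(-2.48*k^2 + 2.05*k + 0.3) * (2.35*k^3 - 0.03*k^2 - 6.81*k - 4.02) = -5.828*k^5 + 4.8919*k^4 + 17.5323*k^3 - 3.9999*k^2 - 10.284*k - 1.206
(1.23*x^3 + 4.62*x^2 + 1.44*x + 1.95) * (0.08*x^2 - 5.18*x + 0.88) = 0.0984*x^5 - 6.0018*x^4 - 22.734*x^3 - 3.2376*x^2 - 8.8338*x + 1.716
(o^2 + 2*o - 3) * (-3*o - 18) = -3*o^3 - 24*o^2 - 27*o + 54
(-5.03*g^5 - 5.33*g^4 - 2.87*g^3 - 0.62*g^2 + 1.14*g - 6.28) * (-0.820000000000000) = 4.1246*g^5 + 4.3706*g^4 + 2.3534*g^3 + 0.5084*g^2 - 0.9348*g + 5.1496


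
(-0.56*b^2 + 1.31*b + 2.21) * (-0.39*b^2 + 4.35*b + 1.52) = 0.2184*b^4 - 2.9469*b^3 + 3.9854*b^2 + 11.6047*b + 3.3592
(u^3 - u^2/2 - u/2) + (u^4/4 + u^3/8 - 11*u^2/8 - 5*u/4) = u^4/4 + 9*u^3/8 - 15*u^2/8 - 7*u/4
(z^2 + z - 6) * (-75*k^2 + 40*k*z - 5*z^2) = -75*k^2*z^2 - 75*k^2*z + 450*k^2 + 40*k*z^3 + 40*k*z^2 - 240*k*z - 5*z^4 - 5*z^3 + 30*z^2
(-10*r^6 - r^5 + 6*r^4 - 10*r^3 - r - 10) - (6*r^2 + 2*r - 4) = -10*r^6 - r^5 + 6*r^4 - 10*r^3 - 6*r^2 - 3*r - 6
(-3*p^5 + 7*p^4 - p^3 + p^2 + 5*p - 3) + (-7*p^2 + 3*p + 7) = -3*p^5 + 7*p^4 - p^3 - 6*p^2 + 8*p + 4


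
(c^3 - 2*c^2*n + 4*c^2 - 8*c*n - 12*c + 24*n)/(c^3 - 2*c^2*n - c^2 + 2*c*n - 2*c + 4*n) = (c + 6)/(c + 1)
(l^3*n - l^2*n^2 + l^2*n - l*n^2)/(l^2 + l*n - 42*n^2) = l*n*(l^2 - l*n + l - n)/(l^2 + l*n - 42*n^2)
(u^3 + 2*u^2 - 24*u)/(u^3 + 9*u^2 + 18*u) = (u - 4)/(u + 3)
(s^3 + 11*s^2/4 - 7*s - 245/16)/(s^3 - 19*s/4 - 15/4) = (8*s^2 + 42*s + 49)/(4*(2*s^2 + 5*s + 3))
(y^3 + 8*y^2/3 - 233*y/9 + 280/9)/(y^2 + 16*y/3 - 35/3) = y - 8/3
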